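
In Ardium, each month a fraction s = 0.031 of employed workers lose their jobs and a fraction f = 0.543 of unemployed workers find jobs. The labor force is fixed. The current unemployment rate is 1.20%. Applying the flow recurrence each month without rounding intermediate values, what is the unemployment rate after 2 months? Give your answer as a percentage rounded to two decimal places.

Unemployment rate after two months ≈ 4.64%.

With a fixed labor force, u_{t+1} = u_t + s·(1−u_t) − f·u_t = u_t·(1−s−f) + s.
Here 1−s−f = 0.426 and s = 0.031.
u_1 = 0.012000 × 0.426 + 0.031 = 0.036112.
u_2 = 0.036112 × 0.426 + 0.031 = 0.046384.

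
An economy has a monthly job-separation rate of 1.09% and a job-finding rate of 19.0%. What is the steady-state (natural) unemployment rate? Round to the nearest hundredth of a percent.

At steady state the flows balance: s·E = f·U, so U/(E+U) = s/(s+f).
u* = 1.09 / (1.09 + 19.0) = 1.09 / 20.09 = 5.43%.

Steady-state unemployment rate ≈ 5.43%.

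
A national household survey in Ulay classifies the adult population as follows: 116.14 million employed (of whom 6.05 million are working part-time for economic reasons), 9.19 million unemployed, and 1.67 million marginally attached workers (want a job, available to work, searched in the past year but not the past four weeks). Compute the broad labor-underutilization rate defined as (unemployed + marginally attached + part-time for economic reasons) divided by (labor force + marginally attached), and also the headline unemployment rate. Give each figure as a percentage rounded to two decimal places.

Labor force = 116.14 + 9.19 = 125.33 million.
Numerator = 9.19 + 1.67 + 6.05 = 16.91 million.
Denominator = 125.33 + 1.67 = 127.00 million.
Broad rate = 16.91 / 127.00 = 13.31%.
Headline unemployment rate = 9.19 / 125.33 = 7.33%.

Broad underutilization rate ≈ 13.31%; headline unemployment rate ≈ 7.33%.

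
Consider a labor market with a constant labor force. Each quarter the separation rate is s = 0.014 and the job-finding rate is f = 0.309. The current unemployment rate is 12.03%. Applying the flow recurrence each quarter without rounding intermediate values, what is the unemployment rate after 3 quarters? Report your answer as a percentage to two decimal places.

With a fixed labor force, u_{t+1} = u_t + s·(1−u_t) − f·u_t = u_t·(1−s−f) + s.
Here 1−s−f = 0.677 and s = 0.014.
u_1 = 0.120300 × 0.677 + 0.014 = 0.095443.
u_2 = 0.095443 × 0.677 + 0.014 = 0.078615.
u_3 = 0.078615 × 0.677 + 0.014 = 0.067222.

Unemployment rate after three quarters ≈ 6.72%.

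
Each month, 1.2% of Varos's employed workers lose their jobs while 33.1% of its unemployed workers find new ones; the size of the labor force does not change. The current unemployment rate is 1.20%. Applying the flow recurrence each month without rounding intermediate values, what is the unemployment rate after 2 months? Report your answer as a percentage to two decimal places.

Unemployment rate after two months ≈ 2.51%.

With a fixed labor force, u_{t+1} = u_t + s·(1−u_t) − f·u_t = u_t·(1−s−f) + s.
Here 1−s−f = 0.657 and s = 0.012.
u_1 = 0.012000 × 0.657 + 0.012 = 0.019884.
u_2 = 0.019884 × 0.657 + 0.012 = 0.025064.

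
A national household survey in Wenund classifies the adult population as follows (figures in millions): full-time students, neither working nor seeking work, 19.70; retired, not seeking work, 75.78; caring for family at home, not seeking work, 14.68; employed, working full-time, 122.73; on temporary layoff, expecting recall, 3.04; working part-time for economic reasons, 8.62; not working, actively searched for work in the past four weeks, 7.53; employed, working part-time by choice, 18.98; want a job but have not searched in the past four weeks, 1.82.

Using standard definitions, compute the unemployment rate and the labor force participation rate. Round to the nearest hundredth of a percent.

Employed = 122.73 + 8.62 + 18.98 = 150.33 million (anyone who worked, including part-time for economic reasons, counts as employed).
Unemployed = 3.04 + 7.53 = 10.57 million (jobless and actively searching, or on temporary layoff).
Labor force = 150.33 + 10.57 = 160.90 million.
Not in labor force = 19.70 + 75.78 + 14.68 + 1.82 = 111.98 million (those not working and not actively searching are outside the labor force — including those who want a job but have given up searching).
Civilian working-age population = 160.90 + 111.98 = 272.88 million.
Unemployment rate = 10.57 / 160.90 = 6.57%.
Labor force participation rate = 160.90 / 272.88 = 58.96%.

Unemployment rate ≈ 6.57%; labor force participation rate ≈ 58.96%.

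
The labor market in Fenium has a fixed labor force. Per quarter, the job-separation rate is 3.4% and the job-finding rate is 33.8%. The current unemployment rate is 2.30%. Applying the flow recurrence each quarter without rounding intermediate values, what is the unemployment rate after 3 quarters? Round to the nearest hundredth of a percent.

Unemployment rate after three quarters ≈ 7.45%.

With a fixed labor force, u_{t+1} = u_t + s·(1−u_t) − f·u_t = u_t·(1−s−f) + s.
Here 1−s−f = 0.628 and s = 0.034.
u_1 = 0.023000 × 0.628 + 0.034 = 0.048444.
u_2 = 0.048444 × 0.628 + 0.034 = 0.064423.
u_3 = 0.064423 × 0.628 + 0.034 = 0.074458.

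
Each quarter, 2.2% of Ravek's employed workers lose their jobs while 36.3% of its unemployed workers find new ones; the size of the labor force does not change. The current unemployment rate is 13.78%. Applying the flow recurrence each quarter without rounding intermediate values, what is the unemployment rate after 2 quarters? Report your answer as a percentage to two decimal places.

With a fixed labor force, u_{t+1} = u_t + s·(1−u_t) − f·u_t = u_t·(1−s−f) + s.
Here 1−s−f = 0.615 and s = 0.022.
u_1 = 0.137800 × 0.615 + 0.022 = 0.106747.
u_2 = 0.106747 × 0.615 + 0.022 = 0.087649.

Unemployment rate after two quarters ≈ 8.76%.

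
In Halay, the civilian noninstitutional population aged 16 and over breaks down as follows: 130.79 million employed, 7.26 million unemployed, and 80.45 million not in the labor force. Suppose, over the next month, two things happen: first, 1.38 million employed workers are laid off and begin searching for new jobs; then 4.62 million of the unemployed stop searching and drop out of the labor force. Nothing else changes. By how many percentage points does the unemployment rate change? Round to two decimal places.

The unemployment rate changes by −2.25 percentage points.

Initially, labor force = 130.79 + 7.26 = 138.05 million, so u = 7.26/138.05 = 5.26%.
After the first change, employed falls and unemployed rises by 1.38; labor force unchanged → E = 129.41, U = 8.64, labor force = 138.05 million.
After the second change, unemployed and labor force both fall by 4.62 → E = 129.41, U = 4.02, labor force = 133.43 million.
New unemployment rate = 4.02 / 133.43 = 3.01%.
Change = 3.01% − 5.26% = −2.25 percentage points.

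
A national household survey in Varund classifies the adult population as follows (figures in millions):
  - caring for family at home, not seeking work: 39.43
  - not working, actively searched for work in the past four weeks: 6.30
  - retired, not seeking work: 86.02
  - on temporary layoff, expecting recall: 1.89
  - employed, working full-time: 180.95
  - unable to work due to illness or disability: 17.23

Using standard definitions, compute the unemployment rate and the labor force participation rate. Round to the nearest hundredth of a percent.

Employed = 180.95 million.
Unemployed = 6.30 + 1.89 = 8.19 million (jobless and actively searching, or on temporary layoff).
Labor force = 180.95 + 8.19 = 189.14 million.
Not in labor force = 39.43 + 86.02 + 17.23 = 142.68 million (those not working and not actively searching are outside the labor force).
Civilian working-age population = 189.14 + 142.68 = 331.82 million.
Unemployment rate = 8.19 / 189.14 = 4.33%.
Labor force participation rate = 189.14 / 331.82 = 57.00%.

Unemployment rate ≈ 4.33%; labor force participation rate ≈ 57.00%.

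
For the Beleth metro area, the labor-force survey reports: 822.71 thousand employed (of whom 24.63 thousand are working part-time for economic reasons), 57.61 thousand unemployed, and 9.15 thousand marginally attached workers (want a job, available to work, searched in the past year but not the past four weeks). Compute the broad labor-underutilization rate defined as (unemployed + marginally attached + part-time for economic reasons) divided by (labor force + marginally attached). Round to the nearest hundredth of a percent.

Broad underutilization rate ≈ 10.27%.

Labor force = 822.71 + 57.61 = 880.32 thousand.
Numerator = 57.61 + 9.15 + 24.63 = 91.39 thousand.
Denominator = 880.32 + 9.15 = 889.47 thousand.
Broad rate = 91.39 / 889.47 = 10.27%.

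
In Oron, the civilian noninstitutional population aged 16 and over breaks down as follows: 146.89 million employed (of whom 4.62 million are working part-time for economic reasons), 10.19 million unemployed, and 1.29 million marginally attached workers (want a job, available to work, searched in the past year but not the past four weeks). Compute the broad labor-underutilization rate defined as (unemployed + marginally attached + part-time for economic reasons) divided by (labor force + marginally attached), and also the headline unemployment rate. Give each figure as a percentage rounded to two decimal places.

Labor force = 146.89 + 10.19 = 157.08 million.
Numerator = 10.19 + 1.29 + 4.62 = 16.10 million.
Denominator = 157.08 + 1.29 = 158.37 million.
Broad rate = 16.10 / 158.37 = 10.17%.
Headline unemployment rate = 10.19 / 157.08 = 6.49%.

Broad underutilization rate ≈ 10.17%; headline unemployment rate ≈ 6.49%.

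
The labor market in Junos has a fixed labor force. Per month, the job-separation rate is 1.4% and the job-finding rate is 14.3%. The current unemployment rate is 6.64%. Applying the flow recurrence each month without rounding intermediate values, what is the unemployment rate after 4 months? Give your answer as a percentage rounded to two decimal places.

Unemployment rate after four months ≈ 7.77%.

With a fixed labor force, u_{t+1} = u_t + s·(1−u_t) − f·u_t = u_t·(1−s−f) + s.
Here 1−s−f = 0.843 and s = 0.014.
u_1 = 0.066400 × 0.843 + 0.014 = 0.069975.
u_2 = 0.069975 × 0.843 + 0.014 = 0.072989.
u_3 = 0.072989 × 0.843 + 0.014 = 0.075530.
u_4 = 0.075530 × 0.843 + 0.014 = 0.077672.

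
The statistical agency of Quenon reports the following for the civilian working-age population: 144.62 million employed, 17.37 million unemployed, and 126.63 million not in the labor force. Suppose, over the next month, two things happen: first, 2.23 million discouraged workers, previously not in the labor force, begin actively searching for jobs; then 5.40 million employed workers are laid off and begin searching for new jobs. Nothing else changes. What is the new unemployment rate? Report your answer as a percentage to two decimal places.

Initially, labor force = 144.62 + 17.37 = 161.99 million, so u = 17.37/161.99 = 10.72%.
After the first change, unemployed and labor force both rise by 2.23 → E = 144.62, U = 19.60, labor force = 164.22 million.
After the second change, employed falls and unemployed rises by 5.40; labor force unchanged → E = 139.22, U = 25.00, labor force = 164.22 million.
New unemployment rate = 25.00 / 164.22 = 15.22%.

New unemployment rate ≈ 15.22%.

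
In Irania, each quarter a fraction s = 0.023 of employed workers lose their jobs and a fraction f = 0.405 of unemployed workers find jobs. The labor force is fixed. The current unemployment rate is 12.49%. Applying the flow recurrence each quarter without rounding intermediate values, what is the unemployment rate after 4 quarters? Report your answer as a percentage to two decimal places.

With a fixed labor force, u_{t+1} = u_t + s·(1−u_t) − f·u_t = u_t·(1−s−f) + s.
Here 1−s−f = 0.572 and s = 0.023.
u_1 = 0.124900 × 0.572 + 0.023 = 0.094443.
u_2 = 0.094443 × 0.572 + 0.023 = 0.077021.
u_3 = 0.077021 × 0.572 + 0.023 = 0.067056.
u_4 = 0.067056 × 0.572 + 0.023 = 0.061356.

Unemployment rate after four quarters ≈ 6.14%.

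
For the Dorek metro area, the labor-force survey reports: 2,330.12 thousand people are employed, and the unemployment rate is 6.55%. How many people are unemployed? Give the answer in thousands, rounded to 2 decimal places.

Let U be the number unemployed. The labor force is E + U, and U/(E+U) = 0.0655.
So U = 0.0655 × 2,330.12 / (1 − 0.0655) = 152.6229 / 0.9345 ≈ 163.32 thousand.

About 163.32 thousand are unemployed.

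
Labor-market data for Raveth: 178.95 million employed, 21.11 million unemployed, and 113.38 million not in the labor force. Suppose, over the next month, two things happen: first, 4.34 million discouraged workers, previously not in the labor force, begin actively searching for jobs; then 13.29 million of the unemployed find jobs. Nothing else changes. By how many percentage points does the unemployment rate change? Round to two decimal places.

Initially, labor force = 178.95 + 21.11 = 200.06 million, so u = 21.11/200.06 = 10.55%.
After the first change, unemployed and labor force both rise by 4.34 → E = 178.95, U = 25.45, labor force = 204.40 million.
After the second change, unemployed falls and employed rises by 13.29; labor force unchanged → E = 192.24, U = 12.16, labor force = 204.40 million.
New unemployment rate = 12.16 / 204.40 = 5.95%.
Change = 5.95% − 10.55% = −4.60 percentage points.

The unemployment rate changes by −4.60 percentage points.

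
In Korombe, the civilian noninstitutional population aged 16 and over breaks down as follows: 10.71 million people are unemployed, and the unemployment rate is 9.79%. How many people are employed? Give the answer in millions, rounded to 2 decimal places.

Labor force = U / u = 10.71 / 0.0979 ≈ 109.40 million.
Employed = labor force − unemployed = 109.40 − 10.71 = 98.69 million.

About 98.69 million are employed.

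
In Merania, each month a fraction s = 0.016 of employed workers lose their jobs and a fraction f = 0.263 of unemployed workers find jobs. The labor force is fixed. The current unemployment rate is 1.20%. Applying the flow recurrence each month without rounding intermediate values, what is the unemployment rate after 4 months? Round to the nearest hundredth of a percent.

Unemployment rate after four months ≈ 4.51%.

With a fixed labor force, u_{t+1} = u_t + s·(1−u_t) − f·u_t = u_t·(1−s−f) + s.
Here 1−s−f = 0.721 and s = 0.016.
u_1 = 0.012000 × 0.721 + 0.016 = 0.024652.
u_2 = 0.024652 × 0.721 + 0.016 = 0.033774.
u_3 = 0.033774 × 0.721 + 0.016 = 0.040351.
u_4 = 0.040351 × 0.721 + 0.016 = 0.045093.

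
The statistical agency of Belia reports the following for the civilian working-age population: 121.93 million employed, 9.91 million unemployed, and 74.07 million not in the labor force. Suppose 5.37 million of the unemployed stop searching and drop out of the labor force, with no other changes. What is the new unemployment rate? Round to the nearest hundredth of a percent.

New unemployment rate ≈ 3.59%.

Initially, labor force = 121.93 + 9.91 = 131.84 million, so u = 9.91/131.84 = 7.52%.
After the change, unemployed and labor force both fall by 5.37 → E = 121.93, U = 4.54, labor force = 126.47 million.
New unemployment rate = 4.54 / 126.47 = 3.59%.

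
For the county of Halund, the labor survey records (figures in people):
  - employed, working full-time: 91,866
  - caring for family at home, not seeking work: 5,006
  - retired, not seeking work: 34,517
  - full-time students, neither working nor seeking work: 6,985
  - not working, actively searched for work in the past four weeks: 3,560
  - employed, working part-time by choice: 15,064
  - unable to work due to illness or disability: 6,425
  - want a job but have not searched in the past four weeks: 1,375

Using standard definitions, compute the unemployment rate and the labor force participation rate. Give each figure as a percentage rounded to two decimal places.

Unemployment rate ≈ 3.22%; labor force participation rate ≈ 67.05%.

Employed = 91,866 + 15,064 = 106,930.
Unemployed = 3,560.
Labor force = 106,930 + 3,560 = 110,490.
Not in labor force = 5,006 + 34,517 + 6,985 + 6,425 + 1,375 = 54,308 (those not working and not actively searching are outside the labor force — including those who want a job but have given up searching).
Civilian working-age population = 110,490 + 54,308 = 164,798.
Unemployment rate = 3,560 / 110,490 = 3.22%.
Labor force participation rate = 110,490 / 164,798 = 67.05%.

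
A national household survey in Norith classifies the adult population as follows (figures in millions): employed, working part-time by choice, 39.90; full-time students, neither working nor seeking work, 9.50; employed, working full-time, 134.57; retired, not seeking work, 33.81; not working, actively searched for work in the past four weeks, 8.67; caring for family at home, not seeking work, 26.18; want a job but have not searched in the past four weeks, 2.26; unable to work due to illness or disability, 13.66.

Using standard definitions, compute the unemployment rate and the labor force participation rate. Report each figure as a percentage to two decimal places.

Unemployment rate ≈ 4.73%; labor force participation rate ≈ 68.20%.

Employed = 39.90 + 134.57 = 174.47 million.
Unemployed = 8.67 million.
Labor force = 174.47 + 8.67 = 183.14 million.
Not in labor force = 9.50 + 33.81 + 26.18 + 2.26 + 13.66 = 85.41 million (those not working and not actively searching are outside the labor force — including those who want a job but have given up searching).
Civilian working-age population = 183.14 + 85.41 = 268.55 million.
Unemployment rate = 8.67 / 183.14 = 4.73%.
Labor force participation rate = 183.14 / 268.55 = 68.20%.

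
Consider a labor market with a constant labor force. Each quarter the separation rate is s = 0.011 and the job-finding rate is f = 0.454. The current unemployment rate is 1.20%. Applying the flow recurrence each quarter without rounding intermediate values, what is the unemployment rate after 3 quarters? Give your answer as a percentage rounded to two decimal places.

Unemployment rate after three quarters ≈ 2.19%.

With a fixed labor force, u_{t+1} = u_t + s·(1−u_t) − f·u_t = u_t·(1−s−f) + s.
Here 1−s−f = 0.535 and s = 0.011.
u_1 = 0.012000 × 0.535 + 0.011 = 0.017420.
u_2 = 0.017420 × 0.535 + 0.011 = 0.020320.
u_3 = 0.020320 × 0.535 + 0.011 = 0.021871.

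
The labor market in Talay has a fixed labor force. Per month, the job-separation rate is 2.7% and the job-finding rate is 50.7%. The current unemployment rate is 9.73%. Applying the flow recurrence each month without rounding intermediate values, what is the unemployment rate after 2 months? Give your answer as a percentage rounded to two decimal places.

With a fixed labor force, u_{t+1} = u_t + s·(1−u_t) − f·u_t = u_t·(1−s−f) + s.
Here 1−s−f = 0.466 and s = 0.027.
u_1 = 0.097300 × 0.466 + 0.027 = 0.072342.
u_2 = 0.072342 × 0.466 + 0.027 = 0.060711.

Unemployment rate after two months ≈ 6.07%.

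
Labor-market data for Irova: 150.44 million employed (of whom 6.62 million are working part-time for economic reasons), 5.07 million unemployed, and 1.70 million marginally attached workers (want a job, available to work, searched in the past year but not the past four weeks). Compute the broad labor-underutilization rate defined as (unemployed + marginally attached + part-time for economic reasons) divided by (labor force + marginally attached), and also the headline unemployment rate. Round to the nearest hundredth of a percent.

Labor force = 150.44 + 5.07 = 155.51 million.
Numerator = 5.07 + 1.70 + 6.62 = 13.39 million.
Denominator = 155.51 + 1.70 = 157.21 million.
Broad rate = 13.39 / 157.21 = 8.52%.
Headline unemployment rate = 5.07 / 155.51 = 3.26%.

Broad underutilization rate ≈ 8.52%; headline unemployment rate ≈ 3.26%.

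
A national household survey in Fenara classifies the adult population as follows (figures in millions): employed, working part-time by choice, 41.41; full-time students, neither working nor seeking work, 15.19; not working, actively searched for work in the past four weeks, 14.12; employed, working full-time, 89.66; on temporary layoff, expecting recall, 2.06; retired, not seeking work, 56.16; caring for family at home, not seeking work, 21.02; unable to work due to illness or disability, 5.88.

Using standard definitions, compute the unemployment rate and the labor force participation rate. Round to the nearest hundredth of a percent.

Employed = 41.41 + 89.66 = 131.07 million.
Unemployed = 14.12 + 2.06 = 16.18 million (jobless and actively searching, or on temporary layoff).
Labor force = 131.07 + 16.18 = 147.25 million.
Not in labor force = 15.19 + 56.16 + 21.02 + 5.88 = 98.25 million (those not working and not actively searching are outside the labor force).
Civilian working-age population = 147.25 + 98.25 = 245.50 million.
Unemployment rate = 16.18 / 147.25 = 10.99%.
Labor force participation rate = 147.25 / 245.50 = 59.98%.

Unemployment rate ≈ 10.99%; labor force participation rate ≈ 59.98%.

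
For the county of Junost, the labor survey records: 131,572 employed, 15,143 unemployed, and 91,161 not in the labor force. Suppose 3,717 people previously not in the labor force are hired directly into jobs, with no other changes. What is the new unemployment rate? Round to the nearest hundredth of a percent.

New unemployment rate ≈ 10.07%.

Initially, labor force = 131,572 + 15,143 = 146,715, so u = 15,143/146,715 = 10.32%.
After the change, employed and labor force both rise by 3,717; unemployed unchanged → E = 135,289, U = 15,143, labor force = 150,432.
New unemployment rate = 15,143 / 150,432 = 10.07%.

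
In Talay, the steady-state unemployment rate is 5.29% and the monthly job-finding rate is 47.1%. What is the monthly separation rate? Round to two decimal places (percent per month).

Separation rate ≈ 2.63% per month.

From u* = s/(s+f): s = u·f/(1−u).
s = 0.0529 × 47.1 / (1 − 0.0529) = 2.4916 / 0.9471 ≈ 2.63% per month.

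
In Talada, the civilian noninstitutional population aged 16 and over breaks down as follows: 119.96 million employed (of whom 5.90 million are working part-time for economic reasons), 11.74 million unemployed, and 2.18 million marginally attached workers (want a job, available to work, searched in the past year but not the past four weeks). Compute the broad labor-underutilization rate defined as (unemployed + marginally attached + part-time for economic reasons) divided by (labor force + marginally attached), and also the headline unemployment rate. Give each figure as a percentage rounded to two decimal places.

Broad underutilization rate ≈ 14.80%; headline unemployment rate ≈ 8.91%.

Labor force = 119.96 + 11.74 = 131.70 million.
Numerator = 11.74 + 2.18 + 5.90 = 19.82 million.
Denominator = 131.70 + 2.18 = 133.88 million.
Broad rate = 19.82 / 133.88 = 14.80%.
Headline unemployment rate = 11.74 / 131.70 = 8.91%.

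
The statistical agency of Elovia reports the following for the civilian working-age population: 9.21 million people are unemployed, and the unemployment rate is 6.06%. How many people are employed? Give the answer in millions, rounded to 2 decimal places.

About 142.77 million are employed.

Labor force = U / u = 9.21 / 0.0606 ≈ 151.98 million.
Employed = labor force − unemployed = 151.98 − 9.21 = 142.77 million.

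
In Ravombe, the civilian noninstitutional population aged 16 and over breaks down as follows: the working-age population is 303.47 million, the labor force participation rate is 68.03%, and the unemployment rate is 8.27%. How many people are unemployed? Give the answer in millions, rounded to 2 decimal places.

Labor force = 0.6803 × 303.47 = 206.45 million.
Unemployed = 0.0827 × 206.45 ≈ 17.07 million.

About 17.07 million are unemployed.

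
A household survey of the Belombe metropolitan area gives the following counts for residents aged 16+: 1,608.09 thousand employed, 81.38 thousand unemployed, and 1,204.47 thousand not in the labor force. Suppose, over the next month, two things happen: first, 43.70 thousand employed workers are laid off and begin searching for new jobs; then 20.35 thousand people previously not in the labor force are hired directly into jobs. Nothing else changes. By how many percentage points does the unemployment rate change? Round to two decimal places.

Initially, labor force = 1,608.09 + 81.38 = 1,689.47 thousand, so u = 81.38/1,689.47 = 4.82%.
After the first change, employed falls and unemployed rises by 43.70; labor force unchanged → E = 1,564.39, U = 125.08, labor force = 1,689.47 thousand.
After the second change, employed and labor force both rise by 20.35; unemployed unchanged → E = 1,584.74, U = 125.08, labor force = 1,709.82 thousand.
New unemployment rate = 125.08 / 1,709.82 = 7.32%.
Change = 7.32% − 4.82% = +2.50 percentage points.

The unemployment rate changes by +2.50 percentage points.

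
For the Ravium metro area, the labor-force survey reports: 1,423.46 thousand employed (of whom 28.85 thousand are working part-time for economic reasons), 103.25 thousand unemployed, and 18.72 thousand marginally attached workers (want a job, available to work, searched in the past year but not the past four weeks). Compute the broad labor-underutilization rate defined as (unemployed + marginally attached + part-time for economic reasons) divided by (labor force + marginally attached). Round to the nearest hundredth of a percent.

Labor force = 1,423.46 + 103.25 = 1,526.71 thousand.
Numerator = 103.25 + 18.72 + 28.85 = 150.82 thousand.
Denominator = 1,526.71 + 18.72 = 1,545.43 thousand.
Broad rate = 150.82 / 1,545.43 = 9.76%.

Broad underutilization rate ≈ 9.76%.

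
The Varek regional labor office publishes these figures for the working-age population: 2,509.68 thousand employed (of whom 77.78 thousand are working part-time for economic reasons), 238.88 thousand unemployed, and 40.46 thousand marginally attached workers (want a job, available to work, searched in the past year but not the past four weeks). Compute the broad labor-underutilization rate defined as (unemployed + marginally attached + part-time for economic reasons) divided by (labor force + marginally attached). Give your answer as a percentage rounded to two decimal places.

Labor force = 2,509.68 + 238.88 = 2,748.56 thousand.
Numerator = 238.88 + 40.46 + 77.78 = 357.12 thousand.
Denominator = 2,748.56 + 40.46 = 2,789.02 thousand.
Broad rate = 357.12 / 2,789.02 = 12.80%.

Broad underutilization rate ≈ 12.80%.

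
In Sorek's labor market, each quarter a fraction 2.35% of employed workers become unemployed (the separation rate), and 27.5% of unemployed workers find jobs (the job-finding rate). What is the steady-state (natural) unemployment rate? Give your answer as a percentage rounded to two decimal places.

Steady-state unemployment rate ≈ 7.87%.

At steady state the flows balance: s·E = f·U, so U/(E+U) = s/(s+f).
u* = 2.35 / (2.35 + 27.5) = 2.35 / 29.85 = 7.87%.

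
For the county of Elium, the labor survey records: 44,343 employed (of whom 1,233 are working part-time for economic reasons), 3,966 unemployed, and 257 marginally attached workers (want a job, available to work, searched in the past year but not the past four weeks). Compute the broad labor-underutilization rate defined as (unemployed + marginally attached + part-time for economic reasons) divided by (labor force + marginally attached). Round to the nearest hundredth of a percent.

Labor force = 44,343 + 3,966 = 48,309.
Numerator = 3,966 + 257 + 1,233 = 5,456.
Denominator = 48,309 + 257 = 48,566.
Broad rate = 5,456 / 48,566 = 11.23%.

Broad underutilization rate ≈ 11.23%.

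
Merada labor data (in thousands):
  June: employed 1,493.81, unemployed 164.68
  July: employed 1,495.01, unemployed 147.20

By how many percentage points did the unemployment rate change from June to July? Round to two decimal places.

June: labor force = 1,493.81 + 164.68 = 1,658.49; u = 164.68/1,658.49 = 9.93%.
July: labor force = 1,495.01 + 147.20 = 1,642.21; u = 147.20/1,642.21 = 8.96%.
Change = 8.96% − 9.93% = −0.97 pp.

The unemployment rate changed by −0.97 percentage points.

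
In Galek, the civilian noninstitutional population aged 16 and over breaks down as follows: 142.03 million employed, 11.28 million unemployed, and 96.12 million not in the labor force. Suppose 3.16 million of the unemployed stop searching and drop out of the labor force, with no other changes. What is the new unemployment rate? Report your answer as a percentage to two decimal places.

New unemployment rate ≈ 5.41%.

Initially, labor force = 142.03 + 11.28 = 153.31 million, so u = 11.28/153.31 = 7.36%.
After the change, unemployed and labor force both fall by 3.16 → E = 142.03, U = 8.12, labor force = 150.15 million.
New unemployment rate = 8.12 / 150.15 = 5.41%.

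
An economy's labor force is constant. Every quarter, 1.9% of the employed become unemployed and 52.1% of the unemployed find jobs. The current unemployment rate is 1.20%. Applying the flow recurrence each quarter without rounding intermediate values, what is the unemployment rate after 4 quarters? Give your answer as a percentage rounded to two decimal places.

Unemployment rate after four quarters ≈ 3.41%.

With a fixed labor force, u_{t+1} = u_t + s·(1−u_t) − f·u_t = u_t·(1−s−f) + s.
Here 1−s−f = 0.460 and s = 0.019.
u_1 = 0.012000 × 0.460 + 0.019 = 0.024520.
u_2 = 0.024520 × 0.460 + 0.019 = 0.030279.
u_3 = 0.030279 × 0.460 + 0.019 = 0.032928.
u_4 = 0.032928 × 0.460 + 0.019 = 0.034147.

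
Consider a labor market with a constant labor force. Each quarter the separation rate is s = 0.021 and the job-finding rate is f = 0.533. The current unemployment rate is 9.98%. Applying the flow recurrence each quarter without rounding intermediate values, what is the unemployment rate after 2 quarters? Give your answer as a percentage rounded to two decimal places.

Unemployment rate after two quarters ≈ 5.02%.

With a fixed labor force, u_{t+1} = u_t + s·(1−u_t) − f·u_t = u_t·(1−s−f) + s.
Here 1−s−f = 0.446 and s = 0.021.
u_1 = 0.099800 × 0.446 + 0.021 = 0.065511.
u_2 = 0.065511 × 0.446 + 0.021 = 0.050218.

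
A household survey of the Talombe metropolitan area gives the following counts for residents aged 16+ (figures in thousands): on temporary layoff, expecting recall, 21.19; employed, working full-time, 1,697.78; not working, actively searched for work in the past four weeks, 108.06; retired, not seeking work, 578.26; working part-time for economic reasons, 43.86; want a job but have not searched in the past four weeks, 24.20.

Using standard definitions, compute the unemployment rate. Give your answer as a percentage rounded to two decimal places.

Unemployment rate ≈ 6.91%.

Employed = 1,697.78 + 43.86 = 1,741.64 thousand (anyone who worked, including part-time for economic reasons, counts as employed).
Unemployed = 21.19 + 108.06 = 129.25 thousand (jobless and actively searching, or on temporary layoff).
Labor force = 1,741.64 + 129.25 = 1,870.89 thousand.
Unemployment rate = 129.25 / 1,870.89 = 6.91%.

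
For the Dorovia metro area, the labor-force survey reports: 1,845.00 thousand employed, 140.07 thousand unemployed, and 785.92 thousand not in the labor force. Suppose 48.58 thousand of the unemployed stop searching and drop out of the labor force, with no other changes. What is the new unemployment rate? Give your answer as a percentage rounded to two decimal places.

New unemployment rate ≈ 4.72%.

Initially, labor force = 1,845.00 + 140.07 = 1,985.07 thousand, so u = 140.07/1,985.07 = 7.06%.
After the change, unemployed and labor force both fall by 48.58 → E = 1,845.00, U = 91.49, labor force = 1,936.49 thousand.
New unemployment rate = 91.49 / 1,936.49 = 4.72%.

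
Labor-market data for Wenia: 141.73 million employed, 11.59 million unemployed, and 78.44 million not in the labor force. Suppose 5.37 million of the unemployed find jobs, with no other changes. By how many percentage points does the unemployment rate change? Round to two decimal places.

Initially, labor force = 141.73 + 11.59 = 153.32 million, so u = 11.59/153.32 = 7.56%.
After the change, unemployed falls and employed rises by 5.37; labor force unchanged → E = 147.10, U = 6.22, labor force = 153.32 million.
New unemployment rate = 6.22 / 153.32 = 4.06%.
Change = 4.06% − 7.56% = −3.50 percentage points.

The unemployment rate changes by −3.50 percentage points.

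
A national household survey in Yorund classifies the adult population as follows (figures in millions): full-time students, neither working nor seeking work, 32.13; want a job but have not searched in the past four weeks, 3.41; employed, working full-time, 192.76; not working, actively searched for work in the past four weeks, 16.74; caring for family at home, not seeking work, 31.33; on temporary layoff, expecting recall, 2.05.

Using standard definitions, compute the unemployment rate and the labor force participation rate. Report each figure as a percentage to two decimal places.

Employed = 192.76 million.
Unemployed = 16.74 + 2.05 = 18.79 million (jobless and actively searching, or on temporary layoff).
Labor force = 192.76 + 18.79 = 211.55 million.
Not in labor force = 32.13 + 3.41 + 31.33 = 66.87 million (those not working and not actively searching are outside the labor force — including those who want a job but have given up searching).
Civilian working-age population = 211.55 + 66.87 = 278.42 million.
Unemployment rate = 18.79 / 211.55 = 8.88%.
Labor force participation rate = 211.55 / 278.42 = 75.98%.

Unemployment rate ≈ 8.88%; labor force participation rate ≈ 75.98%.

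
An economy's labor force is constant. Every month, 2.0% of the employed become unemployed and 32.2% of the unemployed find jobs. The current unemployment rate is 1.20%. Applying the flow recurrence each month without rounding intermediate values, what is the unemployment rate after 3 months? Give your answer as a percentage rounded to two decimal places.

Unemployment rate after three months ≈ 4.52%.

With a fixed labor force, u_{t+1} = u_t + s·(1−u_t) − f·u_t = u_t·(1−s−f) + s.
Here 1−s−f = 0.658 and s = 0.020.
u_1 = 0.012000 × 0.658 + 0.020 = 0.027896.
u_2 = 0.027896 × 0.658 + 0.020 = 0.038356.
u_3 = 0.038356 × 0.658 + 0.020 = 0.045238.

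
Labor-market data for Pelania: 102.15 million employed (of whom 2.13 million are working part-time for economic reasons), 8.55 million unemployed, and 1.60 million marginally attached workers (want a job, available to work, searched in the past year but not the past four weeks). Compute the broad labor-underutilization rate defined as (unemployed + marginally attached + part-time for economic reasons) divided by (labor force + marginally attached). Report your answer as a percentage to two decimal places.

Broad underutilization rate ≈ 10.93%.

Labor force = 102.15 + 8.55 = 110.70 million.
Numerator = 8.55 + 1.60 + 2.13 = 12.28 million.
Denominator = 110.70 + 1.60 = 112.30 million.
Broad rate = 12.28 / 112.30 = 10.93%.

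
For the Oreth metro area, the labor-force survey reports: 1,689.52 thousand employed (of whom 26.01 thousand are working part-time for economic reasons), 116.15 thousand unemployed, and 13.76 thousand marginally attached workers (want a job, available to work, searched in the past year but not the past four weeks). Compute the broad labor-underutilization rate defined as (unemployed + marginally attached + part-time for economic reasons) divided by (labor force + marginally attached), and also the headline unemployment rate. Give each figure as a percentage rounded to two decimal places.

Labor force = 1,689.52 + 116.15 = 1,805.67 thousand.
Numerator = 116.15 + 13.76 + 26.01 = 155.92 thousand.
Denominator = 1,805.67 + 13.76 = 1,819.43 thousand.
Broad rate = 155.92 / 1,819.43 = 8.57%.
Headline unemployment rate = 116.15 / 1,805.67 = 6.43%.

Broad underutilization rate ≈ 8.57%; headline unemployment rate ≈ 6.43%.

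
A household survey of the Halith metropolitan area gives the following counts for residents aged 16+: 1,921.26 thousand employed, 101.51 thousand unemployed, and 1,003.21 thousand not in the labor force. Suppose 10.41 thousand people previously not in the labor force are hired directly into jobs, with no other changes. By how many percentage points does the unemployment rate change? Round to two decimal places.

The unemployment rate changes by −0.03 percentage points.

Initially, labor force = 1,921.26 + 101.51 = 2,022.77 thousand, so u = 101.51/2,022.77 = 5.02%.
After the change, employed and labor force both rise by 10.41; unemployed unchanged → E = 1,931.67, U = 101.51, labor force = 2,033.18 thousand.
New unemployment rate = 101.51 / 2,033.18 = 4.99%.
Change = 4.99% − 5.02% = −0.03 percentage points.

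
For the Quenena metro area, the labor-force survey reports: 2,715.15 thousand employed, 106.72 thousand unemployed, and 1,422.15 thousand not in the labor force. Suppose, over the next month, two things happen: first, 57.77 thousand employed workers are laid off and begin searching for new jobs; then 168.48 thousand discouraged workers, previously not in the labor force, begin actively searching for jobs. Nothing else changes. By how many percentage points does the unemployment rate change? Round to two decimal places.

Initially, labor force = 2,715.15 + 106.72 = 2,821.87 thousand, so u = 106.72/2,821.87 = 3.78%.
After the first change, employed falls and unemployed rises by 57.77; labor force unchanged → E = 2,657.38, U = 164.49, labor force = 2,821.87 thousand.
After the second change, unemployed and labor force both rise by 168.48 → E = 2,657.38, U = 332.97, labor force = 2,990.35 thousand.
New unemployment rate = 332.97 / 2,990.35 = 11.13%.
Change = 11.13% − 3.78% = +7.35 percentage points.

The unemployment rate changes by +7.35 percentage points.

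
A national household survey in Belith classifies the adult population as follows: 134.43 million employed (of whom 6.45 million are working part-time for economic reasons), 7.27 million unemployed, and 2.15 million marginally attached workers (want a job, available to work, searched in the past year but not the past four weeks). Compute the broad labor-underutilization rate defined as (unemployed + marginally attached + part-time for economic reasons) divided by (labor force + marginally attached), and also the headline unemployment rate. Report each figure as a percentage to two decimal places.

Broad underutilization rate ≈ 11.03%; headline unemployment rate ≈ 5.13%.

Labor force = 134.43 + 7.27 = 141.70 million.
Numerator = 7.27 + 2.15 + 6.45 = 15.87 million.
Denominator = 141.70 + 2.15 = 143.85 million.
Broad rate = 15.87 / 143.85 = 11.03%.
Headline unemployment rate = 7.27 / 141.70 = 5.13%.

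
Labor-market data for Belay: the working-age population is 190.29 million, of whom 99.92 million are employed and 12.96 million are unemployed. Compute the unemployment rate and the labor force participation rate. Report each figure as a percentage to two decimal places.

Unemployment rate ≈ 11.48%; labor force participation rate ≈ 59.32%.

Labor force = employed + unemployed = 99.92 + 12.96 = 112.88 million.
Unemployment rate = 12.96 / 112.88 = 11.48%.
Labor force participation rate = 112.88 / 190.29 = 59.32%.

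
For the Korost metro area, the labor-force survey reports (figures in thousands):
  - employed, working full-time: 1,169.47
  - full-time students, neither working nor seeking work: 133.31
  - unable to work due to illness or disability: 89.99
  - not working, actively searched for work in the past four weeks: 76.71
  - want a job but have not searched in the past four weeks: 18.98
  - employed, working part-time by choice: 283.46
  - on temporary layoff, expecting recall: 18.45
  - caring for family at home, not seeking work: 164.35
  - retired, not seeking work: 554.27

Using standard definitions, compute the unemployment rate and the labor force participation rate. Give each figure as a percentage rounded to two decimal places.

Employed = 1,169.47 + 283.46 = 1,452.93 thousand.
Unemployed = 76.71 + 18.45 = 95.16 thousand (jobless and actively searching, or on temporary layoff).
Labor force = 1,452.93 + 95.16 = 1,548.09 thousand.
Not in labor force = 133.31 + 89.99 + 18.98 + 164.35 + 554.27 = 960.90 thousand (those not working and not actively searching are outside the labor force — including those who want a job but have given up searching).
Civilian working-age population = 1,548.09 + 960.90 = 2,508.99 thousand.
Unemployment rate = 95.16 / 1,548.09 = 6.15%.
Labor force participation rate = 1,548.09 / 2,508.99 = 61.70%.

Unemployment rate ≈ 6.15%; labor force participation rate ≈ 61.70%.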